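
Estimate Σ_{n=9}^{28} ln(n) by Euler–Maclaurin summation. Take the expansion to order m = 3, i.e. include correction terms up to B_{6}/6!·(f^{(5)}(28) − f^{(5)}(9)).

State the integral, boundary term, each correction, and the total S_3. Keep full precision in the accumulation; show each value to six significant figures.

S_3 ≈ 57.2851

∫_9^28 ln(x) dx evaluates to 54.5267.
Boundary: ½(f(9) + f(28)) = ½(2.19722 + 3.33220) = 2.76471.
Running total after boundary: 57.2914.
Order-1 term: 1/12 · (0.0357143 − 0.111111) = -0.00628307.
After k=1: 57.2851.
Order-2 term: −1/720 · (9.11079e-05 − 0.00274348) = 3.68386e-06.
After k=2: 57.2851.
Order-3 term: 1/30240 · (1.39451e-06 − 0.000406442) = -1.33944e-08.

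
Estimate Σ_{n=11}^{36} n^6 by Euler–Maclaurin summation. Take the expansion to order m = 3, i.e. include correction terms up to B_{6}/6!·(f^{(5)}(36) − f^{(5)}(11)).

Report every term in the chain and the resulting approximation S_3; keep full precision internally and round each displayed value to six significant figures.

S_3 ≈ 1.23115e+10

The integral term ∫_11^36 x^6 dx = 1.11921e+10.
½[f(11) + f(36)] = ½[1.77156e+06 + 2.17678e+09] = 1.08928e+09.
Integral + boundary = 1.22814e+10.
k=1: B_{2}/(2)! × [f^{(1)}(36) − f^{(1)}(11)] = 1/12 × (3.62797e+08 − 966306) = 3.01526e+07.
Partial sum through k=1: 1.23115e+10.
k=2: B_{4}/(4)! × [f^{(3)}(36) − f^{(3)}(11)] = −1/720 × (5.59872e+06 − 159720) = -7554.17.
Partial sum through k=2: 1.23115e+10.
k=3: B_{6}/(6)! × [f^{(5)}(36) − f^{(5)}(11)] = 1/30240 × (25920.0 − 7920.00) = 0.595238.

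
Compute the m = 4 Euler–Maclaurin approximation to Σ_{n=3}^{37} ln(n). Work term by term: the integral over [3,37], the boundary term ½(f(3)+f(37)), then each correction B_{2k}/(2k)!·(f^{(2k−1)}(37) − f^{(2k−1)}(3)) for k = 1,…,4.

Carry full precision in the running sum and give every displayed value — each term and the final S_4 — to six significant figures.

∫_3^37 ln(x) dx evaluates to 96.3081.
½[f(3) + f(37)] = ½[1.09861 + 3.61092] = 2.35477.
Integral + boundary = 98.6629.
Correction k=1: B_{2}/2! · (f^{(1)}(37) − f^{(1)}(3)) = 1/12 · (0.0270270 − 0.333333) = -0.0255255.
Partial sum through k=1: 98.6374.
Correction k=2: B_{4}/4! · (f^{(3)}(37) − f^{(3)}(3)) = −1/720 · (3.94843e-05 − 0.0740741) = 0.000102826.
Partial sum through k=2: 98.6375.
Correction k=3: B_{6}/6! · (f^{(5)}(37) − f^{(5)}(3)) = 1/30240 · (3.46101e-07 − 0.0987654) = -3.26604e-06.
Partial sum through k=3: 98.6375.
Correction k=4: B_{8}/8! · (f^{(7)}(37) − f^{(7)}(3)) = −1/1209600 · (7.58439e-09 − 0.329218) = 2.72171e-07.

S_4 ≈ 98.6375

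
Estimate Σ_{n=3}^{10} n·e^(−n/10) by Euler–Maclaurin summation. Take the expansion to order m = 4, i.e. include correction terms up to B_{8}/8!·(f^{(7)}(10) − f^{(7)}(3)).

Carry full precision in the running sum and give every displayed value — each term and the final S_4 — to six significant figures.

S_4 ≈ 25.6379

∫_3^10 x·e^(−x/10) dx evaluates to 22.7305.
½[f(3) + f(10)] = ½[2.22245 + 3.67879] = 2.95062.
So far: 25.6811.
k=1: B_{2}/(2)! × [f^{(1)}(10) − f^{(1)}(3)] = 1/12 × (0.00000 − 0.518573) = -0.0432144.
After k=1: 25.6379.
k=2: B_{4}/(4)! × [f^{(3)}(10) − f^{(3)}(3)] = −1/720 × (0.00735759 − 0.0200021) = 1.75618e-05.
After k=2: 25.6379.
k=3: B_{6}/(6)! × [f^{(5)}(10) − f^{(5)}(3)] = 1/30240 × (0.000147152 − 0.000348185) = -6.64791e-09.
After k=3: 25.6379.
k=4: B_{8}/(8)! × [f^{(7)}(10) − f^{(7)}(3)] = −1/1209600 × (2.20728e-06 − 4.96348e-06) = 2.27861e-12.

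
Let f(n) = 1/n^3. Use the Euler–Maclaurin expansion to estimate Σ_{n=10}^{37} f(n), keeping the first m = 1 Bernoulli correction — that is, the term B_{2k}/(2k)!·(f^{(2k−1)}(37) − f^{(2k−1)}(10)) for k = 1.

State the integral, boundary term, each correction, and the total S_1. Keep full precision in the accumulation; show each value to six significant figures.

S_1 ≈ 0.00516951

Integral: ∫_10^37 1/x^3 dx = 0.00463477.
½[f(10) + f(37)] = ½[0.00100000 + 1.97422e-05] = 0.000509871.
Integral + boundary = 0.00514464.
Correction k=1: B_{2}/2! · (f^{(1)}(37) − f^{(1)}(10)) = 1/12 · (-1.60072e-06 − (-0.000300000)) = 2.48666e-05.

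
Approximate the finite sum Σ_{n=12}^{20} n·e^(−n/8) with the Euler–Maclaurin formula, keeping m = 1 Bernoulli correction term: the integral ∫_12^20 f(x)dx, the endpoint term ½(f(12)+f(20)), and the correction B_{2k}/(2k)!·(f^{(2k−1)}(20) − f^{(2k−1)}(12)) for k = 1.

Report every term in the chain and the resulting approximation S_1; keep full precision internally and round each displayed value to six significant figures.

The integral term ∫_12^20 x·e^(−x/8) dx = 17.3138.
Endpoint term: (f(12) + f(20))/2 = (2.67756 + 1.64170)/2 = 2.15963.
So far: 19.4734.
k=1: B_{2}/(2)! × [f^{(1)}(20) − f^{(1)}(12)] = 1/12 × (-0.123127 − (-0.111565)) = -0.000963535.

S_1 ≈ 19.4725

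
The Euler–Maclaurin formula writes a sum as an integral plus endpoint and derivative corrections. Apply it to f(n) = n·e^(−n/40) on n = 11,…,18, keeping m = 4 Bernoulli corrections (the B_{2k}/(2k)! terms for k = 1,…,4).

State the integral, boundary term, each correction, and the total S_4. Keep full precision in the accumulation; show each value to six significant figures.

Integral: ∫_11^18 x·e^(−x/40) dx = 70.2298.
Endpoint term: (f(11) + f(18))/2 = (8.35529 + 11.4773)/2 = 9.91630.
Running total after boundary: 80.1461.
Correction k=1: B_{2}/2! · (f^{(1)}(18) − f^{(1)}(11)) = 1/12 · (0.350695 − 0.550690) = -0.0166662.
Running total after k=1: 80.1295.
Correction k=2: B_{4}/4! · (f^{(3)}(18) − f^{(3)}(11)) = −1/720 · (0.00101622 − 0.00129365) = 3.85314e-07.
Running total after k=2: 80.1295.
Correction k=3: B_{6}/6! · (f^{(5)}(18) − f^{(5)}(11)) = 1/30240 · (1.13328e-06 − 1.40194e-06) = -8.88427e-12.
Running total after k=3: 80.1295.
Correction k=4: B_{8}/8! · (f^{(7)}(18) − f^{(7)}(11)) = −1/1209600 · (1.01964e-09 − 1.24710e-09) = 1.88042e-16.

S_4 ≈ 80.1295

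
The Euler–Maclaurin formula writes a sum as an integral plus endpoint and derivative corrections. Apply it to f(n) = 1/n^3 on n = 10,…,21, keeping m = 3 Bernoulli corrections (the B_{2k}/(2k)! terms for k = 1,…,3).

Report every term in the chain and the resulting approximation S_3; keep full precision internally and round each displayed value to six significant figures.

S_3 ≈ 0.00444384

∫_10^21 1/x^3 dx evaluates to 0.00386621.
½[f(10) + f(21)] = ½[0.00100000 + 0.000107980] = 0.000553990.
So far: 0.00442020.
k=1: B_{2}/(2)! × [f^{(1)}(21) − f^{(1)}(10)] = 1/12 × (-1.54257e-05 − (-0.000300000)) = 2.37145e-05.
After k=1: 0.00444392.
k=2: B_{4}/(4)! × [f^{(3)}(21) − f^{(3)}(10)] = −1/720 × (-6.99577e-07 − (-6.00000e-05)) = -8.23617e-08.
After k=2: 0.00444384.
k=3: B_{6}/(6)! × [f^{(5)}(21) − f^{(5)}(10)] = 1/30240 × (-6.66264e-08 − (-2.52000e-05)) = 8.31130e-10.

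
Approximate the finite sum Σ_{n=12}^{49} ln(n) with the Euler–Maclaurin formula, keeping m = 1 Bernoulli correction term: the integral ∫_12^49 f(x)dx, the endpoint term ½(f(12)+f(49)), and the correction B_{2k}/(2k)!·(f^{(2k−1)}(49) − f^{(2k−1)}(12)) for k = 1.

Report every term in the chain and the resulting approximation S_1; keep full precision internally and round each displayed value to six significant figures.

The integral term ∫_12^49 ln(x) dx = 123.880.
½[f(12) + f(49)] = ½[2.48491 + 3.89182] = 3.18836.
Integral + boundary = 127.069.
Order-1 term: 1/12 · (0.0204082 − 0.0833333) = -0.00524376.

S_1 ≈ 127.063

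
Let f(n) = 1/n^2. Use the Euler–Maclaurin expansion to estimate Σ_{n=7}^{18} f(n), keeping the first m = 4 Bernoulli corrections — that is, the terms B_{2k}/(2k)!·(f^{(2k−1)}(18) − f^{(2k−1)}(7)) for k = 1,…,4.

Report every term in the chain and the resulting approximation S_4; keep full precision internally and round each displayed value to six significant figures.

Integral: ∫_7^18 1/x^2 dx = 0.0873016.
Endpoint term: (f(7) + f(18))/2 = (0.0204082 + 0.00308642)/2 = 0.0117473.
Integral + boundary = 0.0990489.
k=1: B_{2}/(2)! × [f^{(1)}(18) − f^{(1)}(7)] = 1/12 × (-0.000342936 − (-0.00583090)) = 0.000457331.
After k=1: 0.0995062.
k=2: B_{4}/(4)! × [f^{(3)}(18) − f^{(3)}(7)] = −1/720 × (-1.27013e-05 − (-0.00142798)) = -1.96566e-06.
After k=2: 0.0995042.
k=3: B_{6}/(6)! × [f^{(5)}(18) − f^{(5)}(7)] = 1/30240 × (-1.17605e-06 − (-0.000874271)) = 2.88722e-08.
After k=3: 0.0995043.
k=4: B_{8}/(8)! × [f^{(7)}(18) − f^{(7)}(7)] = −1/1209600 × (-2.03268e-07 − (-0.000999167)) = -8.25863e-10.

S_4 ≈ 0.0995043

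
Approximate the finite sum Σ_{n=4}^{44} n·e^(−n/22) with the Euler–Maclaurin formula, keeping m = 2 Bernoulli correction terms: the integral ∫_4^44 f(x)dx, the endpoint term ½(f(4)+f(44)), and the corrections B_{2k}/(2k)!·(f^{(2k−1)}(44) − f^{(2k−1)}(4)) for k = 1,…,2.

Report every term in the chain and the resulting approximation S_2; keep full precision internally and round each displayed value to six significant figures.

S_2 ≈ 284.977

The integral term ∫_4^44 x·e^(−x/22) dx = 280.400.
Boundary: ½(f(4) + f(44)) = ½(3.33501 + 5.95475) = 4.64488.
So far: 285.045.
Correction k=1: B_{2}/2! · (f^{(1)}(44) − f^{(1)}(4)) = 1/12 · (-0.135335 − 0.682161) = -0.0681247.
Running total after k=1: 284.977.
Correction k=2: B_{4}/4! · (f^{(3)}(44) − f^{(3)}(4)) = −1/720 · (0.000279618 − 0.00485468) = 6.35426e-06.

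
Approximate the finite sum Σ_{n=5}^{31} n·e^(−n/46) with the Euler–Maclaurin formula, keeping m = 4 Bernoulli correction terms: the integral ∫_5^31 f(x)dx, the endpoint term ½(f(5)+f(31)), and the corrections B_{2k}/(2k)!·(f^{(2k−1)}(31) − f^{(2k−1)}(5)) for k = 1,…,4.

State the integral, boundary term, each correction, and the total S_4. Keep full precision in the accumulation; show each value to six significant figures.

S_4 ≈ 309.067

∫_5^31 x·e^(−x/46) dx evaluates to 298.977.
Endpoint term: (f(5) + f(31))/2 = (4.48502 + 15.8010)/2 = 10.1430.
Integral + boundary = 309.120.
Correction k=1: B_{2}/2! · (f^{(1)}(31) − f^{(1)}(5)) = 1/12 · (0.166210 − 0.799503) = -0.0527744.
Running total after k=1: 309.067.
Correction k=2: B_{4}/4! · (f^{(3)}(31) − f^{(3)}(5)) = −1/720 · (0.000560317 − 0.00122567) = 9.24097e-07.
Running total after k=2: 309.067.
Correction k=3: B_{6}/6! · (f^{(5)}(31) − f^{(5)}(5)) = 1/30240 · (4.92478e-07 − 9.79913e-07) = -1.61189e-11.
Running total after k=3: 309.067.
Correction k=4: B_{8}/8! · (f^{(7)}(31) − f^{(7)}(5)) = −1/1209600 · (3.40339e-10 − 6.52452e-10) = 2.58030e-16.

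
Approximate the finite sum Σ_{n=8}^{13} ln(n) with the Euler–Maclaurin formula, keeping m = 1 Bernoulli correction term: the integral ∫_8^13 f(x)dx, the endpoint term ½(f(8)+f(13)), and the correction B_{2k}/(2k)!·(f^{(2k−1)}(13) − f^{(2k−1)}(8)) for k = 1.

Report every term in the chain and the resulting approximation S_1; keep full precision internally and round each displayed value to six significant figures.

S_1 ≈ 14.0270

∫_8^13 ln(x) dx evaluates to 11.7088.
½[f(8) + f(13)] = ½[2.07944 + 2.56495] = 2.32220.
Integral + boundary = 14.0310.
Correction k=1: B_{2}/2! · (f^{(1)}(13) − f^{(1)}(8)) = 1/12 · (0.0769231 − 0.125000) = -0.00400641.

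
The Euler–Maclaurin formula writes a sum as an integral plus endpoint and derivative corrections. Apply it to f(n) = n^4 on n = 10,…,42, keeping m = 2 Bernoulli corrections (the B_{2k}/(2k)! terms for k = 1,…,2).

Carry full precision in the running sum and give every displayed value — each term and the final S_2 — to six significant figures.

The integral term ∫_10^42 x^4 dx = 2.61182e+07.
½[f(10) + f(42)] = ½[10000.0 + 3.11170e+06] = 1.56085e+06.
So far: 2.76791e+07.
Order-1 term: 1/12 · (296352 − 4000.00) = 24362.7.
Partial sum through k=1: 2.77035e+07.
Order-2 term: −1/720 · (1008.00 − 240.000) = -1.06667.

S_2 ≈ 2.77035e+07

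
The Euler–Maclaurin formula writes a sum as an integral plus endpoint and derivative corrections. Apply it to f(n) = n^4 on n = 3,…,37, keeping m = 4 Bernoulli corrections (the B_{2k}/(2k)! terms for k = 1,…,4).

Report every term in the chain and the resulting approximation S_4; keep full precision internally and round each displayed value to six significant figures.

S_4 ≈ 1.48227e+07

The integral term ∫_3^37 x^4 dx = 1.38687e+07.
½[f(3) + f(37)] = ½[81.0000 + 1.87416e+06] = 937121.
Integral + boundary = 1.48059e+07.
Order-1 term: 1/12 · (202612 − 108.000) = 16875.3.
Running total after k=1: 1.48227e+07.
Order-2 term: −1/720 · (888.000 − 72.0000) = -1.13333.
Running total after k=2: 1.48227e+07.
Order-3 term: 1/30240 · (0.00000 − 0.00000) = 0.00000.
Running total after k=3: 1.48227e+07.
Order-4 term: −1/1209600 · (0.00000 − 0.00000) = 0.00000.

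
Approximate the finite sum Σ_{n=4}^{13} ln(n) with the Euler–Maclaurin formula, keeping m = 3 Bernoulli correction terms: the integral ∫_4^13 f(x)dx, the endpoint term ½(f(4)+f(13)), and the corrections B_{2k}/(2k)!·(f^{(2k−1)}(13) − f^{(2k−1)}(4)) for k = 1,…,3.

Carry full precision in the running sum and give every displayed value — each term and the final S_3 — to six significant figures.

The integral term ∫_4^13 ln(x) dx = 18.7992.
Endpoint term: (f(4) + f(13))/2 = (1.38629 + 2.56495)/2 = 1.97562.
Running total after boundary: 20.7748.
Order-1 term: 1/12 · (0.0769231 − 0.250000) = -0.0144231.
Partial sum through k=1: 20.7604.
Order-2 term: −1/720 · (0.000910332 − 0.0312500) = 4.21384e-05.
Partial sum through k=2: 20.7604.
Order-3 term: 1/30240 · (6.46390e-05 − 0.0234375) = -7.72912e-07.

S_3 ≈ 20.7604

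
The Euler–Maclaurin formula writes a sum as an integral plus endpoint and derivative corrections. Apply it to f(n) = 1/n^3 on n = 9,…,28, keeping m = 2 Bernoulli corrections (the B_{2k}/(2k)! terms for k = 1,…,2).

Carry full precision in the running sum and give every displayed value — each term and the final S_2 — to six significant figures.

∫_9^28 1/x^3 dx evaluates to 0.00553508.
½[f(9) + f(28)] = ½[0.00137174 + 4.55539e-05] = 0.000708648.
Integral + boundary = 0.00624373.
Order-1 term: 1/12 · (-4.88078e-06 − (-0.000457247)) = 3.76972e-05.
Running total after k=1: 0.00628143.
Order-2 term: −1/720 · (-1.24510e-07 − (-0.000112901)) = -1.56633e-07.

S_2 ≈ 0.00628127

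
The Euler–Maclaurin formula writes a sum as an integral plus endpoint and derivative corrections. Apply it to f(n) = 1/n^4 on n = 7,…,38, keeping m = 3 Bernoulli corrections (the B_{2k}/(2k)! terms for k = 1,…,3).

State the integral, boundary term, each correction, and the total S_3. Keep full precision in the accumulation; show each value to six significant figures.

S_3 ≈ 0.00119386

The integral term ∫_7^38 1/x^4 dx = 0.000965743.
Endpoint term: (f(7) + f(38))/2 = (0.000416493 + 4.79585e-07)/2 = 0.000208486.
Integral + boundary = 0.00117423.
Correction k=1: B_{2}/2! · (f^{(1)}(38) − f^{(1)}(7)) = 1/12 · (-5.04826e-08 − (-0.000237996)) = 1.98288e-05.
After k=1: 0.00119406.
Correction k=2: B_{4}/4! · (f^{(3)}(38) − f^{(3)}(7)) = −1/720 · (-1.04881e-09 − (-0.000145712)) = -2.02376e-07.
After k=2: 0.00119386.
Correction k=3: B_{6}/6! · (f^{(5)}(38) − f^{(5)}(7)) = 1/30240 · (-4.06740e-11 − (-0.000166528)) = 5.50687e-09.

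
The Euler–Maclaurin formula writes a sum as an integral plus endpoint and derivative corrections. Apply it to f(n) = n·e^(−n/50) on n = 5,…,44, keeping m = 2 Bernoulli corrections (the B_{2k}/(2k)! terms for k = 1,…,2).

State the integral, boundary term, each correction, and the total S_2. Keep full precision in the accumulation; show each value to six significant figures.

Integral: ∫_5^44 x·e^(−x/50) dx = 538.823.
½[f(5) + f(44)] = ½[4.52419 + 18.2504] = 11.3873.
Integral + boundary = 550.211.
k=1: B_{2}/(2)! × [f^{(1)}(44) − f^{(1)}(5)] = 1/12 × (0.0497739 − 0.814354) = -0.0637150.
Partial sum through k=1: 550.147.
k=2: B_{4}/(4)! × [f^{(3)}(44) − f^{(3)}(5)] = −1/720 × (0.000351736 − 0.00104961) = 9.69272e-07.

S_2 ≈ 550.147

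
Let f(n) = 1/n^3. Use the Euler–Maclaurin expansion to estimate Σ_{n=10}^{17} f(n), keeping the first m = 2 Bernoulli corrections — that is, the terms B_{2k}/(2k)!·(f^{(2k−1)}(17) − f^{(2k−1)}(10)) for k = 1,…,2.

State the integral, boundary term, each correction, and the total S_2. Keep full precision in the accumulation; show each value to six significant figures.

S_2 ≈ 0.00389359

The integral term ∫_10^17 1/x^3 dx = 0.00326990.
½[f(10) + f(17)] = ½[0.00100000 + 0.000203542] = 0.000601771.
So far: 0.00387167.
k=1: B_{2}/(2)! × [f^{(1)}(17) − f^{(1)}(10)] = 1/12 × (-3.59191e-05 − (-0.000300000)) = 2.20067e-05.
After k=1: 0.00389367.
k=2: B_{4}/(4)! × [f^{(3)}(17) − f^{(3)}(10)] = −1/720 × (-2.48575e-06 − (-6.00000e-05)) = -7.98809e-08.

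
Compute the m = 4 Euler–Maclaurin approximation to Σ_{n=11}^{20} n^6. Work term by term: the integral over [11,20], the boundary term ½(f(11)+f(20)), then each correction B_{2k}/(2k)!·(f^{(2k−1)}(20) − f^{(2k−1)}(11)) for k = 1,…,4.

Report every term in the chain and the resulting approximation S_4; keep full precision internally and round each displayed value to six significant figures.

∫_11^20 x^6 dx evaluates to 1.80073e+08.
Endpoint term: (f(11) + f(20))/2 = (1.77156e+06 + 6.40000e+07)/2 = 3.28858e+07.
Integral + boundary = 2.12959e+08.
k=1: B_{2}/(2)! × [f^{(1)}(20) − f^{(1)}(11)] = 1/12 × (1.92000e+07 − 966306) = 1.51947e+06.
Running total after k=1: 2.14479e+08.
k=2: B_{4}/(4)! × [f^{(3)}(20) − f^{(3)}(11)] = −1/720 × (960000 − 159720) = -1111.50.
Running total after k=2: 2.14477e+08.
k=3: B_{6}/(6)! × [f^{(5)}(20) − f^{(5)}(11)] = 1/30240 × (14400.0 − 7920.00) = 0.214286.
Running total after k=3: 2.14477e+08.
k=4: B_{8}/(8)! × [f^{(7)}(20) − f^{(7)}(11)] = −1/1209600 × (0.00000 − 0.00000) = 0.00000.

S_4 ≈ 2.14477e+08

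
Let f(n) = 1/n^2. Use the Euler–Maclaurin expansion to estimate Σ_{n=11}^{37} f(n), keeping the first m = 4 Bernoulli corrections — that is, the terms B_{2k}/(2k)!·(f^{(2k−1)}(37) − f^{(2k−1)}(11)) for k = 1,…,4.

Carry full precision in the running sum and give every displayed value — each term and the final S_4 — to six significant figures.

S_4 ≈ 0.0685012

The integral term ∫_11^37 1/x^2 dx = 0.0638821.
Boundary: ½(f(11) + f(37)) = ½(0.00826446 + 0.000730460) = 0.00449746.
Integral + boundary = 0.0683795.
Order-1 term: 1/12 · (-3.94843e-05 − (-0.00150263)) = 0.000121929.
Partial sum through k=1: 0.0685015.
Order-2 term: −1/720 · (-3.46101e-07 − (-0.000149021)) = -2.06493e-07.
Partial sum through k=2: 0.0685012.
Order-3 term: 1/30240 · (-7.58439e-09 − (-3.69474e-05)) = 1.22155e-09.
Partial sum through k=3: 0.0685012.
Order-4 term: −1/1209600 · (-3.10245e-10 − (-1.70996e-05)) = -1.41363e-11.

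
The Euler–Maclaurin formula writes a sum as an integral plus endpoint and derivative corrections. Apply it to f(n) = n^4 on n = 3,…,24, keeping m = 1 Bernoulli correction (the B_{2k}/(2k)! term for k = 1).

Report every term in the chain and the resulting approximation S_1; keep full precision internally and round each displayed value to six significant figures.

S_1 ≈ 1.76300e+06

Integral: ∫_3^24 x^4 dx = 1.59248e+06.
Boundary: ½(f(3) + f(24)) = ½(81.0000 + 331776) = 165928.
So far: 1.75840e+06.
k=1: B_{2}/(2)! × [f^{(1)}(24) − f^{(1)}(3)] = 1/12 × (55296.0 − 108.000) = 4599.00.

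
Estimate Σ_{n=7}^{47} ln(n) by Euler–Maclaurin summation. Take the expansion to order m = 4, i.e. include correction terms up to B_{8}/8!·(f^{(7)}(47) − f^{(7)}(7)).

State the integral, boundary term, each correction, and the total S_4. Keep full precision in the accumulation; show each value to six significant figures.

∫_7^47 ln(x) dx evaluates to 127.336.
Boundary: ½(f(7) + f(47)) = ½(1.94591 + 3.85015) = 2.89803.
Running total after boundary: 130.234.
Correction k=1: B_{2}/2! · (f^{(1)}(47) − f^{(1)}(7)) = 1/12 · (0.0212766 − 0.142857) = -0.0101317.
Running total after k=1: 130.223.
Correction k=2: B_{4}/4! · (f^{(3)}(47) − f^{(3)}(7)) = −1/720 · (1.92636e-05 − 0.00583090) = 8.07172e-06.
Running total after k=2: 130.223.
Correction k=3: B_{6}/6! · (f^{(5)}(47) − f^{(5)}(7)) = 1/30240 · (1.04646e-07 − 0.00142798) = -4.72180e-08.
Running total after k=3: 130.223.
Correction k=4: B_{8}/8! · (f^{(7)}(47) − f^{(7)}(7)) = −1/1209600 · (1.42117e-09 − 0.000874271) = 7.22776e-10.

S_4 ≈ 130.223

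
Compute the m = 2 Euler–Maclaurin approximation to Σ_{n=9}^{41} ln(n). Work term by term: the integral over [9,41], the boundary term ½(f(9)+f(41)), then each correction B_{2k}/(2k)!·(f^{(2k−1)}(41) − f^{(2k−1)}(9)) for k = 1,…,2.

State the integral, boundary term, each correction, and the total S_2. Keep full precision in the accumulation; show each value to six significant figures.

S_2 ≈ 103.430

The integral term ∫_9^41 ln(x) dx = 100.481.
½[f(9) + f(41)] = ½[2.19722 + 3.71357] = 2.95540.
Running total after boundary: 103.437.
Correction k=1: B_{2}/2! · (f^{(1)}(41) − f^{(1)}(9)) = 1/12 · (0.0243902 − 0.111111) = -0.00722674.
Running total after k=1: 103.430.
Correction k=2: B_{4}/4! · (f^{(3)}(41) − f^{(3)}(9)) = −1/720 · (2.90187e-05 − 0.00274348) = 3.77009e-06.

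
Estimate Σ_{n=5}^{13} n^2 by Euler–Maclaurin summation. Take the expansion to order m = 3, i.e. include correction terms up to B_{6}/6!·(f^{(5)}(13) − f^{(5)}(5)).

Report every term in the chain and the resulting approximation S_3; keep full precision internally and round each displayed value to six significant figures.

S_3 ≈ 789.000

Integral: ∫_5^13 x^2 dx = 690.667.
Endpoint term: (f(5) + f(13))/2 = (25.0000 + 169.000)/2 = 97.0000.
Integral + boundary = 787.667.
Order-1 term: 1/12 · (26.0000 − 10.0000) = 1.33333.
After k=1: 789.000.
Order-2 term: −1/720 · (0.00000 − 0.00000) = 0.00000.
After k=2: 789.000.
Order-3 term: 1/30240 · (0.00000 − 0.00000) = 0.00000.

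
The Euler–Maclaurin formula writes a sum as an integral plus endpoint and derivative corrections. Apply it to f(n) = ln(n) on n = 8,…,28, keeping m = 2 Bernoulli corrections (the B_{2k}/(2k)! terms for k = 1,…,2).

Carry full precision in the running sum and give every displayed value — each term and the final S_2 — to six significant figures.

The integral term ∫_8^28 ln(x) dx = 56.6662.
Endpoint term: (f(8) + f(28))/2 = (2.07944 + 3.33220)/2 = 2.70582.
Integral + boundary = 59.3720.
k=1: B_{2}/(2)! × [f^{(1)}(28) − f^{(1)}(8)] = 1/12 × (0.0357143 − 0.125000) = -0.00744048.
Partial sum through k=1: 59.3646.
k=2: B_{4}/(4)! × [f^{(3)}(28) − f^{(3)}(8)] = −1/720 × (9.11079e-05 − 0.00390625) = 5.29881e-06.

S_2 ≈ 59.3646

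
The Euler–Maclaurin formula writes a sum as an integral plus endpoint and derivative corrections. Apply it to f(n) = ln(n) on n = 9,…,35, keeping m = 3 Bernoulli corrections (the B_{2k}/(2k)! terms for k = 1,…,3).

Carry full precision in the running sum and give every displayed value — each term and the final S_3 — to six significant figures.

S_3 ≈ 81.5316

Integral: ∫_9^35 ln(x) dx = 78.6622.
Boundary: ½(f(9) + f(35)) = ½(2.19722 + 3.55535) = 2.87629.
So far: 81.5384.
Correction k=1: B_{2}/2! · (f^{(1)}(35) − f^{(1)}(9)) = 1/12 · (0.0285714 − 0.111111) = -0.00687831.
Partial sum through k=1: 81.5316.
Correction k=2: B_{4}/4! · (f^{(3)}(35) − f^{(3)}(9)) = −1/720 · (4.66472e-05 − 0.00274348) = 3.74561e-06.
Partial sum through k=2: 81.5316.
Correction k=3: B_{6}/6! · (f^{(5)}(35) − f^{(5)}(9)) = 1/30240 · (4.56952e-07 − 0.000406442) = -1.34254e-08.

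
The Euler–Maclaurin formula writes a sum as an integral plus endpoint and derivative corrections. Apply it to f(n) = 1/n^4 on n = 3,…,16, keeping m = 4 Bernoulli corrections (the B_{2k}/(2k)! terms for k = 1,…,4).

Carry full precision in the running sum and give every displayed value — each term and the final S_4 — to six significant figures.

∫_3^16 1/x^4 dx evaluates to 0.0122643.
½[f(3) + f(16)] = ½[0.0123457 + 1.52588e-05] = 0.00618047.
Integral + boundary = 0.0184448.
k=1: B_{2}/(2)! × [f^{(1)}(16) − f^{(1)}(3)] = 1/12 × (-3.81470e-06 − (-0.0164609)) = 0.00137142.
After k=1: 0.0198162.
k=2: B_{4}/(4)! × [f^{(3)}(16) − f^{(3)}(3)] = −1/720 × (-4.47035e-07 − (-0.0548697)) = -7.62073e-05.
After k=2: 0.0197400.
k=3: B_{6}/(6)! × [f^{(5)}(16) − f^{(5)}(3)] = 1/30240 × (-9.77889e-08 − (-0.341411)) = 1.12901e-05.
After k=3: 0.0197513.
k=4: B_{8}/(8)! × [f^{(7)}(16) − f^{(7)}(3)] = −1/1209600 × (-3.43789e-08 − (-3.41411)) = -2.82251e-06.

S_4 ≈ 0.0197485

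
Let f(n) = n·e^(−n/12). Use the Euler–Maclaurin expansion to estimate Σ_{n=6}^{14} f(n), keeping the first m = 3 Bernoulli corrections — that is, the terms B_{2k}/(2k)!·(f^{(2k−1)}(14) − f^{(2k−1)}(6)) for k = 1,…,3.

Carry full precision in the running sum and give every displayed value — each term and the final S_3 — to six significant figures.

The integral term ∫_6^14 x·e^(−x/12) dx = 33.8528.
Endpoint term: (f(6) + f(14))/2 = (3.63918 + 4.35965)/2 = 3.99941.
So far: 37.8522.
Correction k=1: B_{2}/2! · (f^{(1)}(14) − f^{(1)}(6)) = 1/12 · (-0.0519005 − 0.303265) = -0.0295972.
Partial sum through k=1: 37.8226.
Correction k=2: B_{4}/4! · (f^{(3)}(14) − f^{(3)}(6)) = −1/720 · (0.00396462 − 0.0105300) = 9.11864e-06.
Partial sum through k=2: 37.8226.
Correction k=3: B_{6}/6! · (f^{(5)}(14) − f^{(5)}(6)) = 1/30240 · (5.75671e-05 − 0.000131626) = -2.44902e-09.

S_3 ≈ 37.8226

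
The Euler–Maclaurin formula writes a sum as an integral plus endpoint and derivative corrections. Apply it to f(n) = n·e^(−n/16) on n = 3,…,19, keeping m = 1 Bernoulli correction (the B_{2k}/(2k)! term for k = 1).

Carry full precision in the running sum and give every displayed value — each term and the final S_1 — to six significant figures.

S_1 ≈ 85.3145

The integral term ∫_3^19 x·e^(−x/16) dx = 81.2345.
Endpoint term: (f(3) + f(19))/2 = (2.48709 + 5.79467)/2 = 4.14088.
So far: 85.3754.
k=1: B_{2}/(2)! × [f^{(1)}(19) − f^{(1)}(3)] = 1/12 × (-0.0571843 − 0.673586) = -0.0608975.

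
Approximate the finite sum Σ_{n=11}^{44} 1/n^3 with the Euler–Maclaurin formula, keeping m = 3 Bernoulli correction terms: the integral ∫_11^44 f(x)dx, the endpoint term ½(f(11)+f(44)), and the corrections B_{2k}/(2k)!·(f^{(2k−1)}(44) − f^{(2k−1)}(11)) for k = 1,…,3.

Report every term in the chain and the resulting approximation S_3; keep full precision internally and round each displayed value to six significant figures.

The integral term ∫_11^44 1/x^3 dx = 0.00387397.
Endpoint term: (f(11) + f(44))/2 = (0.000751315 + 1.17393e-05)/2 = 0.000381527.
So far: 0.00425549.
k=1: B_{2}/(2)! × [f^{(1)}(44) − f^{(1)}(11)] = 1/12 × (-8.00406e-07 − (-0.000204904)) = 1.70086e-05.
Partial sum through k=1: 0.00427250.
k=2: B_{4}/(4)! × [f^{(3)}(44) − f^{(3)}(11)] = −1/720 × (-8.26866e-09 − (-3.38684e-05)) = -4.70280e-08.
Partial sum through k=2: 0.00427246.
k=3: B_{6}/(6)! × [f^{(5)}(44) − f^{(5)}(11)] = 1/30240 × (-1.79382e-10 − (-1.17560e-05)) = 3.88750e-10.

S_3 ≈ 0.00427246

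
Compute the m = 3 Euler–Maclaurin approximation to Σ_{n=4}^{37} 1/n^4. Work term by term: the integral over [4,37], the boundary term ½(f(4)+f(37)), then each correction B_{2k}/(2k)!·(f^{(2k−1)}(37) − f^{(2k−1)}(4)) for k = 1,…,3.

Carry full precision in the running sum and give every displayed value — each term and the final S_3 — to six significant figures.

S_3 ≈ 0.00747134

The integral term ∫_4^37 1/x^4 dx = 0.00520175.
½[f(4) + f(37)] = ½[0.00390625 + 5.33572e-07] = 0.00195339.
So far: 0.00715514.
Order-1 term: 1/12 · (-5.76835e-08 − (-0.00390625)) = 0.000325516.
Running total after k=1: 0.00748066.
Order-2 term: −1/720 · (-1.26406e-09 − (-0.00732422)) = -1.01725e-05.
Running total after k=2: 0.00747049.
Order-3 term: 1/30240 · (-5.17075e-11 − (-0.0256348)) = 8.47711e-07.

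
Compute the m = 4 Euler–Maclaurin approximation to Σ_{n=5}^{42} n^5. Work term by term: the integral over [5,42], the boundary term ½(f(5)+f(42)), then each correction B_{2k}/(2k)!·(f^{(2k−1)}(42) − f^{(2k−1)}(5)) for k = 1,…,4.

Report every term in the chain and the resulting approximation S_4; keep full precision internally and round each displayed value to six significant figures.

The integral term ∫_5^42 x^5 dx = 9.14836e+08.
Boundary: ½(f(5) + f(42)) = ½(3125.00 + 1.30691e+08) = 6.53472e+07.
So far: 9.80183e+08.
k=1: B_{2}/(2)! × [f^{(1)}(42) − f^{(1)}(5)] = 1/12 × (1.55585e+07 − 3125.00) = 1.29628e+06.
Partial sum through k=1: 9.81479e+08.
k=2: B_{4}/(4)! × [f^{(3)}(42) − f^{(3)}(5)] = −1/720 × (105840 − 1500.00) = -144.917.
Partial sum through k=2: 9.81479e+08.
k=3: B_{6}/(6)! × [f^{(5)}(42) − f^{(5)}(5)] = 1/30240 × (120.000 − 120.000) = 0.00000.
Partial sum through k=3: 9.81479e+08.
k=4: B_{8}/(8)! × [f^{(7)}(42) − f^{(7)}(5)] = −1/1209600 × (0.00000 − 0.00000) = 0.00000.

S_4 ≈ 9.81479e+08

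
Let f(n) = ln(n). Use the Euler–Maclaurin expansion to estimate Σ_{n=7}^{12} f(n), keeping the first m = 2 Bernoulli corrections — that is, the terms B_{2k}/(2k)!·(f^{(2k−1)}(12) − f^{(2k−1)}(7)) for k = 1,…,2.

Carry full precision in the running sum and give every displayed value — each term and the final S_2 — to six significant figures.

Integral: ∫_7^12 ln(x) dx = 11.1975.
Endpoint term: (f(7) + f(12))/2 = (1.94591 + 2.48491)/2 = 2.21541.
Running total after boundary: 13.4129.
Order-1 term: 1/12 · (0.0833333 − 0.142857) = -0.00496032.
After k=1: 13.4080.
Order-2 term: −1/720 · (0.00115741 − 0.00583090) = 6.49097e-06.

S_2 ≈ 13.4080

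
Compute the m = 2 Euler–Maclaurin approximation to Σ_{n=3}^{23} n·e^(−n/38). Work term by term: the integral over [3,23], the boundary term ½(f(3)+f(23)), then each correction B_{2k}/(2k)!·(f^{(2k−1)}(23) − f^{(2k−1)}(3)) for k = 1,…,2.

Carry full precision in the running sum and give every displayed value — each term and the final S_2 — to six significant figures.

S_2 ≈ 181.874

∫_3^23 x·e^(−x/38) dx evaluates to 174.263.
Boundary: ½(f(3) + f(23)) = ½(2.77227 + 12.5564) = 7.66434.
So far: 181.927.
k=1: B_{2}/(2)! × [f^{(1)}(23) − f^{(1)}(3)] = 1/12 × (0.215499 − 0.851134) = -0.0529696.
Partial sum through k=1: 181.874.
k=2: B_{4}/(4)! × [f^{(3)}(23) − f^{(3)}(3)] = −1/720 × (0.000905374 − 0.00186933) = 1.33883e-06.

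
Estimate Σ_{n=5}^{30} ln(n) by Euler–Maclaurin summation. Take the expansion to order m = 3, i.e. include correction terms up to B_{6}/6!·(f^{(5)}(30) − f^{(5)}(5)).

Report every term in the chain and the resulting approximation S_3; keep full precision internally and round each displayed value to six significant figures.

S_3 ≈ 71.4802

∫_5^30 ln(x) dx evaluates to 68.9887.
½[f(5) + f(30)] = ½[1.60944 + 3.40120] = 2.50532.
Running total after boundary: 71.4940.
Correction k=1: B_{2}/2! · (f^{(1)}(30) − f^{(1)}(5)) = 1/12 · (0.0333333 − 0.200000) = -0.0138889.
Running total after k=1: 71.4802.
Correction k=2: B_{4}/4! · (f^{(3)}(30) − f^{(3)}(5)) = −1/720 · (7.40741e-05 − 0.0160000) = 2.21193e-05.
Running total after k=2: 71.4802.
Correction k=3: B_{6}/6! · (f^{(5)}(30) − f^{(5)}(5)) = 1/30240 · (9.87654e-07 − 0.00768000) = -2.53936e-07.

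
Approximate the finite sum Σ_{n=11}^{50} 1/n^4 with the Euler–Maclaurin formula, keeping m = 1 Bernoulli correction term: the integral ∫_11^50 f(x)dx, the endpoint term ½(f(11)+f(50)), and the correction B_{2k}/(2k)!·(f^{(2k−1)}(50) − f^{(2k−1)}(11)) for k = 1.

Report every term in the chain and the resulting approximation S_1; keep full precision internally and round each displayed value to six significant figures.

S_1 ≈ 0.000284071

The integral term ∫_11^50 1/x^4 dx = 0.000247772.
½[f(11) + f(50)] = ½[6.83013e-05 + 1.60000e-07] = 3.42307e-05.
So far: 0.000282002.
Correction k=1: B_{2}/2! · (f^{(1)}(50) − f^{(1)}(11)) = 1/12 · (-1.28000e-08 − (-2.48369e-05)) = 2.06867e-06.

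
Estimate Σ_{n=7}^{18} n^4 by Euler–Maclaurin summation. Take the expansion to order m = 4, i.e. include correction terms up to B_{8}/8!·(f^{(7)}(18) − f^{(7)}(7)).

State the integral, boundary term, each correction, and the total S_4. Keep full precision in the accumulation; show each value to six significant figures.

The integral term ∫_7^18 x^4 dx = 374552.
Boundary: ½(f(7) + f(18)) = ½(2401.00 + 104976) = 53688.5.
Running total after boundary: 428241.
k=1: B_{2}/(2)! × [f^{(1)}(18) − f^{(1)}(7)] = 1/12 × (23328.0 − 1372.00) = 1829.67.
Running total after k=1: 430070.
k=2: B_{4}/(4)! × [f^{(3)}(18) − f^{(3)}(7)] = −1/720 × (432.000 − 168.000) = -0.366667.
Running total after k=2: 430070.
k=3: B_{6}/(6)! × [f^{(5)}(18) − f^{(5)}(7)] = 1/30240 × (0.00000 − 0.00000) = 0.00000.
Running total after k=3: 430070.
k=4: B_{8}/(8)! × [f^{(7)}(18) − f^{(7)}(7)] = −1/1209600 × (0.00000 − 0.00000) = 0.00000.

S_4 ≈ 430070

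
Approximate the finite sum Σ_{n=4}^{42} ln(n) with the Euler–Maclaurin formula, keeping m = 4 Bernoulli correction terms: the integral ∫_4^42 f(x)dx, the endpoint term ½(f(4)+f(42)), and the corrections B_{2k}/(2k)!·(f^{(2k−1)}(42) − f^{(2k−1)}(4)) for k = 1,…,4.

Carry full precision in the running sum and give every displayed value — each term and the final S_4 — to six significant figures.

Integral: ∫_4^42 ln(x) dx = 113.437.
Endpoint term: (f(4) + f(42))/2 = (1.38629 + 3.73767)/2 = 2.56198.
So far: 115.999.
Correction k=1: B_{2}/2! · (f^{(1)}(42) − f^{(1)}(4)) = 1/12 · (0.0238095 − 0.250000) = -0.0188492.
After k=1: 115.980.
Correction k=2: B_{4}/4! · (f^{(3)}(42) − f^{(3)}(4)) = −1/720 · (2.69949e-05 − 0.0312500) = 4.33653e-05.
After k=2: 115.980.
Correction k=3: B_{6}/6! · (f^{(5)}(42) − f^{(5)}(4)) = 1/30240 · (1.83639e-07 − 0.0234375) = -7.75044e-07.
After k=3: 115.980.
Correction k=4: B_{8}/8! · (f^{(7)}(42) − f^{(7)}(4)) = −1/1209600 · (3.12311e-09 − 0.0439453) = 3.63304e-08.

S_4 ≈ 115.980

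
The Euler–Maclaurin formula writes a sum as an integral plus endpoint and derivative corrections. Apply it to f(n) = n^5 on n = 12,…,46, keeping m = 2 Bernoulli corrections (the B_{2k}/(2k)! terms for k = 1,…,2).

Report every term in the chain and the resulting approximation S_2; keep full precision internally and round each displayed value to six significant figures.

S_2 ≈ 1.68351e+09

The integral term ∫_12^46 x^5 dx = 1.57855e+09.
Boundary: ½(f(12) + f(46)) = ½(248832 + 2.05963e+08) = 1.03106e+08.
So far: 1.68166e+09.
Correction k=1: B_{2}/2! · (f^{(1)}(46) − f^{(1)}(12)) = 1/12 · (2.23873e+07 − 103680) = 1.85697e+06.
Running total after k=1: 1.68351e+09.
Correction k=2: B_{4}/4! · (f^{(3)}(46) − f^{(3)}(12)) = −1/720 · (126960 − 8640.00) = -164.333.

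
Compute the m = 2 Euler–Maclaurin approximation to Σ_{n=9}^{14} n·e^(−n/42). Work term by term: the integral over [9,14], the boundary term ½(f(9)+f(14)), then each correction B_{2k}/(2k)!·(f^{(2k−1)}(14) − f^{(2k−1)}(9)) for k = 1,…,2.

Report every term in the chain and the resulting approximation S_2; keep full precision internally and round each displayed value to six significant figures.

∫_9^14 x·e^(−x/42) dx evaluates to 43.5646.
½[f(9) + f(14)] = ½[7.26406 + 10.0314] = 8.64775.
Integral + boundary = 52.2123.
Correction k=1: B_{2}/2! · (f^{(1)}(14) − f^{(1)}(9)) = 1/12 · (0.477688 − 0.634164) = -0.0130397.
After k=1: 52.1993.
Correction k=2: B_{4}/4! · (f^{(3)}(14) − f^{(3)}(9)) = −1/720 · (0.00108319 − 0.00127460) = 2.65849e-07.

S_2 ≈ 52.1993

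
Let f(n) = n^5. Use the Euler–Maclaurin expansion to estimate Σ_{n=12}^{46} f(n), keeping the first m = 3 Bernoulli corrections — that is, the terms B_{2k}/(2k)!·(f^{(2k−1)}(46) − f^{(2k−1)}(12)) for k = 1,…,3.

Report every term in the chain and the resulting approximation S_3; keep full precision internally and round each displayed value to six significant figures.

∫_12^46 x^5 dx evaluates to 1.57855e+09.
Endpoint term: (f(12) + f(46))/2 = (248832 + 2.05963e+08)/2 = 1.03106e+08.
Running total after boundary: 1.68166e+09.
Order-1 term: 1/12 · (2.23873e+07 − 103680) = 1.85697e+06.
Running total after k=1: 1.68351e+09.
Order-2 term: −1/720 · (126960 − 8640.00) = -164.333.
Running total after k=2: 1.68351e+09.
Order-3 term: 1/30240 · (120.000 − 120.000) = 0.00000.

S_3 ≈ 1.68351e+09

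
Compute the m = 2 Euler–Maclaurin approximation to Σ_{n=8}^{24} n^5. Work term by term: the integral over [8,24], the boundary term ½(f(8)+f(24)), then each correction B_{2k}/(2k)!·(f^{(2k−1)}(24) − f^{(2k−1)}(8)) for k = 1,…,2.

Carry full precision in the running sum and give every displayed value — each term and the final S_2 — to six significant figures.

The integral term ∫_8^24 x^5 dx = 3.18068e+07.
½[f(8) + f(24)] = ½[32768.0 + 7.96262e+06] = 3.99770e+06.
Running total after boundary: 3.58045e+07.
k=1: B_{2}/(2)! × [f^{(1)}(24) − f^{(1)}(8)] = 1/12 × (1.65888e+06 − 20480.0) = 136533.
Partial sum through k=1: 3.59410e+07.
k=2: B_{4}/(4)! × [f^{(3)}(24) − f^{(3)}(8)] = −1/720 × (34560.0 − 3840.00) = -42.6667.

S_2 ≈ 3.59410e+07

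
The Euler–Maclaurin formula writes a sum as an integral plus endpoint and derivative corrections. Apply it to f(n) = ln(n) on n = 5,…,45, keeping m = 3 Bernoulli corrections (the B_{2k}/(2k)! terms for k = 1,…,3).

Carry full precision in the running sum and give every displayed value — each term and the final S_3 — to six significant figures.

The integral term ∫_5^45 ln(x) dx = 123.253.
½[f(5) + f(45)] = ½[1.60944 + 3.80666] = 2.70805.
Integral + boundary = 125.961.
Order-1 term: 1/12 · (0.0222222 − 0.200000) = -0.0148148.
After k=1: 125.946.
Order-2 term: −1/720 · (2.19479e-05 − 0.0160000) = 2.21917e-05.
After k=2: 125.946.
Order-3 term: 1/30240 · (1.30061e-07 − 0.00768000) = -2.53964e-07.

S_3 ≈ 125.946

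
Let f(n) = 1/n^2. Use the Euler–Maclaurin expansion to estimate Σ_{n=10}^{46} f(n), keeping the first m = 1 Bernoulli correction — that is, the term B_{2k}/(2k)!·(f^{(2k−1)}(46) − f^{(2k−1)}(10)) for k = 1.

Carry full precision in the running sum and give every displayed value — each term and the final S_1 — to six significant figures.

Integral: ∫_10^46 1/x^2 dx = 0.0782609.
½[f(10) + f(46)] = ½[0.0100000 + 0.000472590] = 0.00523629.
Running total after boundary: 0.0834972.
k=1: B_{2}/(2)! × [f^{(1)}(46) − f^{(1)}(10)] = 1/12 × (-2.05474e-05 − (-0.00200000)) = 0.000164954.

S_1 ≈ 0.0836621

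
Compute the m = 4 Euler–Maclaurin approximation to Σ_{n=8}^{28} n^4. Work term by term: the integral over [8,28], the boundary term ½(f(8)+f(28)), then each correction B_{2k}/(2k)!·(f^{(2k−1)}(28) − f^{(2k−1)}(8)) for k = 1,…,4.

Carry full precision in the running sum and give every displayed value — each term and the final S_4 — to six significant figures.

∫_8^28 x^4 dx evaluates to 3.43552e+06.
½[f(8) + f(28)] = ½[4096.00 + 614656] = 309376.
Integral + boundary = 3.74490e+06.
k=1: B_{2}/(2)! × [f^{(1)}(28) − f^{(1)}(8)] = 1/12 × (87808.0 − 2048.00) = 7146.67.
Partial sum through k=1: 3.75204e+06.
k=2: B_{4}/(4)! × [f^{(3)}(28) − f^{(3)}(8)] = −1/720 × (672.000 − 192.000) = -0.666667.
Partial sum through k=2: 3.75204e+06.
k=3: B_{6}/(6)! × [f^{(5)}(28) − f^{(5)}(8)] = 1/30240 × (0.00000 − 0.00000) = 0.00000.
Partial sum through k=3: 3.75204e+06.
k=4: B_{8}/(8)! × [f^{(7)}(28) − f^{(7)}(8)] = −1/1209600 × (0.00000 − 0.00000) = 0.00000.

S_4 ≈ 3.75204e+06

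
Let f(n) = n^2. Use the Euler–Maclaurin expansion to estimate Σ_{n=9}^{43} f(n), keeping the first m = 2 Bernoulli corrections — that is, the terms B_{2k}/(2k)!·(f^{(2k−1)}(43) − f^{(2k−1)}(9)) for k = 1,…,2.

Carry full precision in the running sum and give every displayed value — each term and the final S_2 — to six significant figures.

S_2 ≈ 27230.0

Integral: ∫_9^43 x^2 dx = 26259.3.
½[f(9) + f(43)] = ½[81.0000 + 1849.00] = 965.000.
Running total after boundary: 27224.3.
Correction k=1: B_{2}/2! · (f^{(1)}(43) − f^{(1)}(9)) = 1/12 · (86.0000 − 18.0000) = 5.66667.
Running total after k=1: 27230.0.
Correction k=2: B_{4}/4! · (f^{(3)}(43) − f^{(3)}(9)) = −1/720 · (0.00000 − 0.00000) = 0.00000.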